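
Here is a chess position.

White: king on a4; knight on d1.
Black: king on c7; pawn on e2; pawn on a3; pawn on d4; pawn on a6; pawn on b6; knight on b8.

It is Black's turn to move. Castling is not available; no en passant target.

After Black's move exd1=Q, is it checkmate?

After exd1=Q: white king on a4; in check: yes, from the black queen on d1.
White has 2 legal replies: Kb4, Kxa3.
In check but a legal move exists → not checkmate.

no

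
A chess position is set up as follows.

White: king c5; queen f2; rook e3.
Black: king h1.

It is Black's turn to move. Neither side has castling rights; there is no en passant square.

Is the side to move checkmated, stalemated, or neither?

stalemate

Black to move; black king on h1.
In check: no.
King squares — g1: attacked by Qf2; g2: attacked by Qf2; h2: attacked by Qf2.
Legal moves for Black: none.
Not in check and no legal moves → stalemate.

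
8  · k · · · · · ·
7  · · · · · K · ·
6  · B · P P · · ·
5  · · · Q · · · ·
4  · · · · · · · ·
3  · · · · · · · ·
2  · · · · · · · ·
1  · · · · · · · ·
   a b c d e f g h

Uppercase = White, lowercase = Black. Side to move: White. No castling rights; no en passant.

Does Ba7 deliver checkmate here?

no

After Ba7: black king on b8; in check: yes, from the white bishop on a7.
Black has 2 legal replies: Kc8, Kxa7.
In check but a legal move exists → not checkmate.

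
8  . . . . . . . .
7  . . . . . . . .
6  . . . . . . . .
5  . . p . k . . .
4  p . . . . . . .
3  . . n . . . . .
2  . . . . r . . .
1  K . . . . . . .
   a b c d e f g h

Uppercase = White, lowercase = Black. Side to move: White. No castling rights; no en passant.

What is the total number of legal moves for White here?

White to move; king on a1.
In check: no.
Legal moves: none.
Count: 0.

0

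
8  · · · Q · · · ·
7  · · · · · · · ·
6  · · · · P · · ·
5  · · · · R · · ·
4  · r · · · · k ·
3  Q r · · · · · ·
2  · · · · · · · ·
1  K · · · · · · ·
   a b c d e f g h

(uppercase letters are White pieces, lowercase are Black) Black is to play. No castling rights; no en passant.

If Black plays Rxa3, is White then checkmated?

yes

After Rxa3: white king on a1; in check: yes, from the black rook on a3.
King squares — b1: attacked by Rb4; a2: attacked by Ra3; b2: attacked by Rb4.
White has no legal moves → checkmate.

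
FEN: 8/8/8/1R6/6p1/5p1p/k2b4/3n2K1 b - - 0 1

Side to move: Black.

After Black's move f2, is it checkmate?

After f2: white king on g1; in check: yes, from the black pawn on f2.
White has 3 legal replies: Kh2, Kh1, Kf1.
In check but a legal move exists → not checkmate.

no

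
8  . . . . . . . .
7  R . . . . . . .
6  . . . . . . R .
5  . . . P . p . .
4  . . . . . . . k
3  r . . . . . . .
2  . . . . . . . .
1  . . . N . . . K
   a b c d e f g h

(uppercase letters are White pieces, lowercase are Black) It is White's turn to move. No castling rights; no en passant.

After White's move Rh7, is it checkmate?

After Rh7: black king on h4; in check: yes, from the white rook on h7.
King squares — g3: attacked by Rg6; h3: attacked by Rh7; g4: attacked by Rg6; g5: attacked by Rg6; h5: attacked by Rh7.
Black has no legal moves → checkmate.

yes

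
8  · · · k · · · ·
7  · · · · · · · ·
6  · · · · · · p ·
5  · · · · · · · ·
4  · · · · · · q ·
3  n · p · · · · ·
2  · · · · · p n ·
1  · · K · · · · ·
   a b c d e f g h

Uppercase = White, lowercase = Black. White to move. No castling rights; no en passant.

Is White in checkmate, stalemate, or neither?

White to move; white king on c1.
In check: no.
King squares — b1: attacked by Na3; d1: attacked by Qg4; b2: attacked by Pc3; c2: attacked by Na3; d2: attacked by Pc3.
Legal moves for White: none.
Not in check and no legal moves → stalemate.

stalemate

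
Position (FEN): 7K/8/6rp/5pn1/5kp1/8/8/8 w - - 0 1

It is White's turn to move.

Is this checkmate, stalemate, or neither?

stalemate

White to move; white king on h8.
In check: no.
King squares — g7: attacked by Rg6; h7: attacked by Ng5; g8: attacked by Rg6.
Legal moves for White: none.
Not in check and no legal moves → stalemate.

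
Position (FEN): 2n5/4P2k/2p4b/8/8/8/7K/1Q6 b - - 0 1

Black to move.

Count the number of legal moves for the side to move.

Black to move; king on h7.
In check: yes, from the white queen on b1.
Legal moves: Kh8, Kg8, Kg7.
Count: 3.

3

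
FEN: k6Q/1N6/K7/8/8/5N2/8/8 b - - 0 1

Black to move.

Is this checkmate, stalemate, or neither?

checkmate

Black to move; black king on a8.
In check: yes, from the white queen on h8.
King squares — a7: attacked by Ka6; b7: attacked by Ka6; b8: attacked by Qh8.
Legal moves for Black: none.
In check with no legal moves → checkmate.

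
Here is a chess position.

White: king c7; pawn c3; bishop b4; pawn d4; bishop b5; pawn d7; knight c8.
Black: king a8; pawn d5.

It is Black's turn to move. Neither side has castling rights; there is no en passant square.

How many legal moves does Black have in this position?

0

Black to move; king on a8.
In check: no.
Legal moves: none.
Count: 0.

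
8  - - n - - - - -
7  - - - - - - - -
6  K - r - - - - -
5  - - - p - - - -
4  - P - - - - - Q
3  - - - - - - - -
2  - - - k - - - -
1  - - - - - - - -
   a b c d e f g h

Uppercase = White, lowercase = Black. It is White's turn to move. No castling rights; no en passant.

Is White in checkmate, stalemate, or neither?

neither

White to move; white king on a6.
In check: yes, from the black rook on c6.
King squares — a5: available; b5: available; b6: attacked by Rc6; a7: attacked by Nc8; b7: available.
Legal moves for White: Kb7, Kb5, Ka5.
White is in check but has 3 legal moves → neither.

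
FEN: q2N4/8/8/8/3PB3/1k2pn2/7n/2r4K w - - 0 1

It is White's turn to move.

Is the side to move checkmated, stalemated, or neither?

neither

White to move; white king on h1.
In check: yes, from the black rook on c1.
King squares — g1: attacked by Rc1; g2: available; h2: attacked by Nf3.
Legal moves for White: Kg2.
White is in check but has 1 legal move → neither.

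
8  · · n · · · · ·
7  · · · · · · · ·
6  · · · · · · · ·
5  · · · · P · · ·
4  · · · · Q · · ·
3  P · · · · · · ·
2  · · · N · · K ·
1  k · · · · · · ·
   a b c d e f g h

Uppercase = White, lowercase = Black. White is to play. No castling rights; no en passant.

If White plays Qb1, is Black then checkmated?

yes

After Qb1: black king on a1; in check: yes, from the white queen on b1.
King squares — b1: attacked by Nd2; a2: attacked by Qb1; b2: attacked by Qb1.
Black has no legal moves → checkmate.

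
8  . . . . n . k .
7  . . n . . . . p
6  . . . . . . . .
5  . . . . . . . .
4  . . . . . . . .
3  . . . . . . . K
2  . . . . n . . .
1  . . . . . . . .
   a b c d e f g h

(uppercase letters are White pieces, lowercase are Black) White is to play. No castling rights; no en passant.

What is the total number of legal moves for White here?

4

White to move; king on h3.
In check: no.
Legal moves: Kh4, Kg4, Kh2, Kg2.
Count: 4.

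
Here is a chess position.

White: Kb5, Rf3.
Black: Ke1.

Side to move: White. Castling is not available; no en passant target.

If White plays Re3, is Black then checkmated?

no

After Re3: black king on e1; in check: yes, from the white rook on e3.
Black has 4 legal replies: Kf2, Kd2, Kf1, Kd1.
In check but a legal move exists → not checkmate.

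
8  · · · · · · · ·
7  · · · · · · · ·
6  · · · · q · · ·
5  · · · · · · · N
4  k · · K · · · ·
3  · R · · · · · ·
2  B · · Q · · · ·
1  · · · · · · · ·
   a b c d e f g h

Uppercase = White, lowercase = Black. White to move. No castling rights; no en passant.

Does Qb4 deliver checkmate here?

yes

After Qb4: black king on a4; in check: yes, from the white queen on b4.
King squares — a3: attacked by Rb3; b3: attacked by Ba2; b4: attacked by Rb3; a5: attacked by Qb4; b5: attacked by Qb4.
Black has no legal moves → checkmate.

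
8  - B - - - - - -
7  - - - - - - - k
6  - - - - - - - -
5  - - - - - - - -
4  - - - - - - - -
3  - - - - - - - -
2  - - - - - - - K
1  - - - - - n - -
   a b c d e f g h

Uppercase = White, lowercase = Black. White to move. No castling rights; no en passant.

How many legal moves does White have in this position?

White to move; king on h2.
In check: yes, from the black knight on f1.
Legal moves: Kh3, Kg2, Kh1, Kg1.
Count: 4.

4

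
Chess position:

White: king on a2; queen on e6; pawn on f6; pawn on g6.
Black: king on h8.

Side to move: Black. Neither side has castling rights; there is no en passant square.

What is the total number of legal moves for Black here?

0

Black to move; king on h8.
In check: no.
Legal moves: none.
Count: 0.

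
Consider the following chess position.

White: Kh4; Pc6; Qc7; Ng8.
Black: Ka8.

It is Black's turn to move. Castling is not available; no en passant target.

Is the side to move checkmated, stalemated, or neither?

stalemate

Black to move; black king on a8.
In check: no.
King squares — a7: attacked by Qc7; b7: attacked by Pc6; b8: attacked by Qc7.
Legal moves for Black: none.
Not in check and no legal moves → stalemate.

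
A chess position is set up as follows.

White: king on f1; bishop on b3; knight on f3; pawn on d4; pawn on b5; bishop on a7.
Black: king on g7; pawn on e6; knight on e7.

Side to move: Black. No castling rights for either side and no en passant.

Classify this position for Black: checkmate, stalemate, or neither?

neither

Black to move; black king on g7.
In check: no.
Legal moves for Black: Kh8, Kg8, Kf8, Kh7, Kf7, Kh6, Kg6, Kf6, Ng8, Nc8, Ng6, Nc6, Nf5, Nd5, e5.
Black has 15 legal moves and is not in check → neither.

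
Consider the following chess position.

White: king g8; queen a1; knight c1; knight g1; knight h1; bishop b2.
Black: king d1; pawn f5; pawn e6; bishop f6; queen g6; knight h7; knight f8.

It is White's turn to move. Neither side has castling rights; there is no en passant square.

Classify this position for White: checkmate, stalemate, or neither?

checkmate

White to move; white king on g8.
In check: yes, from the black queen on g6.
King squares — f7: attacked by Qg6; g7: attacked by Bf6; h7: attacked by Qg6; f8: attacked by Nh7; h8: attacked by Bf6.
Legal moves for White: none.
In check with no legal moves → checkmate.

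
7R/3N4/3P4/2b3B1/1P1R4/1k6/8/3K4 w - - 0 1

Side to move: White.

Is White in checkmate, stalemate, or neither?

White to move; white king on d1.
In check: no.
Legal moves for White include: Rg8, Rf8, Re8, Rd8, Rc8, Rb8, Ra8, Rh7, Rh6, Rh5, Rhh4, Rh3+, Rh2, Rh1, Nf8, Nb8, Nf6, Nb6, ... (list truncated; more exist).
White has legal moves and is not in check → neither.

neither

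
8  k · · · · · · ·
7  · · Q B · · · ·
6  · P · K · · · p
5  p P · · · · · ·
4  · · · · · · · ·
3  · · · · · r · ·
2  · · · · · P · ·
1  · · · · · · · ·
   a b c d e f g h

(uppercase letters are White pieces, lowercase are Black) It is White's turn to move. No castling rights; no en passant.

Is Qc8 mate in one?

yes

After Qc8: black king on a8; in check: yes, from the white queen on c8.
King squares — a7: attacked by Pb6; b7: attacked by Qc8; b8: attacked by Qc8.
Black has no legal moves → checkmate.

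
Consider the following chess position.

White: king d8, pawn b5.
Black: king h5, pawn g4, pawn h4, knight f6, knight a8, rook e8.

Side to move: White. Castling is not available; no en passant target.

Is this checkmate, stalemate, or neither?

checkmate

White to move; white king on d8.
In check: yes, from the black rook on e8.
King squares — c7: attacked by Na8; d7: attacked by Nf6; e7: attacked by Re8; c8: attacked by Re8; e8: attacked by Nf6.
Legal moves for White: none.
In check with no legal moves → checkmate.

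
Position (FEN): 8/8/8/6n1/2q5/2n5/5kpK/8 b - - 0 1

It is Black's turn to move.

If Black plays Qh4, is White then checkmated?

After Qh4: white king on h2; in check: yes, from the black queen on h4.
King squares — g1: attacked by Kf2; h1: attacked by Pg2; g2: attacked by Kf2; g3: attacked by Kf2; h3: attacked by Qh4.
White has no legal moves → checkmate.

yes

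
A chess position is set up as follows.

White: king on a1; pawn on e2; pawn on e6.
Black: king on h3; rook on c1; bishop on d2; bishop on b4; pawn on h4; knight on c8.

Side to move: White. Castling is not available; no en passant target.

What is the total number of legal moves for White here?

White to move; king on a1.
In check: yes, from the black rook on c1.
Legal moves: Kb2, Ka2.
Count: 2.

2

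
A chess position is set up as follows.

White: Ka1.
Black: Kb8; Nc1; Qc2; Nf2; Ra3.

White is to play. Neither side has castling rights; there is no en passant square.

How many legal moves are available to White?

0

White to move; king on a1.
In check: yes, from the black rook on a3.
Legal moves: none.
Count: 0.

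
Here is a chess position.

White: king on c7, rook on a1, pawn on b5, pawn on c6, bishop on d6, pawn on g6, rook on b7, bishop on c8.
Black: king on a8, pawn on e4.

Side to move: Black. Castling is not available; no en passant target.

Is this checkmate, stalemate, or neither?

Black to move; black king on a8.
In check: yes, from the white rook on a1.
King squares — a7: attacked by Ra1; b7: attacked by Pc6; b8: attacked by Rb7.
Legal moves for Black: none.
In check with no legal moves → checkmate.

checkmate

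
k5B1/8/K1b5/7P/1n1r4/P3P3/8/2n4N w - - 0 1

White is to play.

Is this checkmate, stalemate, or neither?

neither

White to move; white king on a6.
In check: yes, from the black knight on b4.
King squares — a5: available; b5: attacked by Bc6; b6: available; a7: attacked by Ka8; b7: attacked by Bc6.
Legal moves for White: Kb6, Ka5, axb4.
White is in check but has 3 legal moves → neither.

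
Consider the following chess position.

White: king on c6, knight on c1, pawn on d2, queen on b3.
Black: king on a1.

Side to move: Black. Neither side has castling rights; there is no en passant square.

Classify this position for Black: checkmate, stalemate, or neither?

Black to move; black king on a1.
In check: no.
King squares — b1: attacked by Qb3; a2: attacked by Nc1; b2: attacked by Qb3.
Legal moves for Black: none.
Not in check and no legal moves → stalemate.

stalemate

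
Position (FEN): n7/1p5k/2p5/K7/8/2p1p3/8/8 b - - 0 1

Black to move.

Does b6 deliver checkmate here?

After b6: white king on a5; in check: yes, from the black pawn on b6.
White has 3 legal replies: Ka6, Kb4, Ka4.
In check but a legal move exists → not checkmate.

no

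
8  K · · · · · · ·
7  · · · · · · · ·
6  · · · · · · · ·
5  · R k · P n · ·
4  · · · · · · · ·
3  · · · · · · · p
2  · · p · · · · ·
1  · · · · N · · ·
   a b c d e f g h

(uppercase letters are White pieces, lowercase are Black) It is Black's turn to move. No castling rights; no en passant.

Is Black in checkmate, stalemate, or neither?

neither

Black to move; black king on c5.
In check: yes, from the white rook on b5.
Legal moves for Black: Kc6, Kxb5, Kd4, Kc4.
Black is in check but has 4 legal moves → neither.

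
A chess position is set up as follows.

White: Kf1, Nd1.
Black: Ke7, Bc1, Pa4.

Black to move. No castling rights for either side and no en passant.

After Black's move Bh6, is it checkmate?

After Bh6: white king on f1; in check: no.
White is not in check, so this cannot be checkmate.

no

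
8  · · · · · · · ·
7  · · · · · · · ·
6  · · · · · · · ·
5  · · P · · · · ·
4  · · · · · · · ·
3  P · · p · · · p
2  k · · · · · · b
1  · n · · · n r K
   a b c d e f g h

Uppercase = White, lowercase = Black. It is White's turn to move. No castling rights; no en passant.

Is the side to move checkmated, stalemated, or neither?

White to move; white king on h1.
In check: yes, from the black rook on g1.
King squares — g1: attacked by Bh2; g2: attacked by Rg1; h2: attacked by Nf1.
Legal moves for White: none.
In check with no legal moves → checkmate.

checkmate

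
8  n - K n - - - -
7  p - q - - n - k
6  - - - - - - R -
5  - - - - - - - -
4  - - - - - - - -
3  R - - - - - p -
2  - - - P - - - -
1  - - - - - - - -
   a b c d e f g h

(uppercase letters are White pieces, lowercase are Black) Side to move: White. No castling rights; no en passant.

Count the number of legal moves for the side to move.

White to move; king on c8.
In check: yes, from the black queen on c7.
Legal moves: none.
Count: 0.

0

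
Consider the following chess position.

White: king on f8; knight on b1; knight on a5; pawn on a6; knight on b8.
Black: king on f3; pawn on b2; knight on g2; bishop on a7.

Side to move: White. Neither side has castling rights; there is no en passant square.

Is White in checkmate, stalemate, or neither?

White to move; white king on f8.
In check: no.
Legal moves for White: Kg8, Ke8, Kg7, Kf7, Ke7, Nd7, Nbc6, Nb7, Nac6, Nc4, Nb3, Nc3, Na3, Nd2+.
White has 14 legal moves and is not in check → neither.

neither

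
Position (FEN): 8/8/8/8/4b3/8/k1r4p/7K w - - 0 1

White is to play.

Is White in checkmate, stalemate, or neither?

checkmate

White to move; white king on h1.
In check: yes, from the black bishop on e4.
King squares — g1: attacked by Ph2; g2: attacked by Rc2; h2: attacked by Rc2.
Legal moves for White: none.
In check with no legal moves → checkmate.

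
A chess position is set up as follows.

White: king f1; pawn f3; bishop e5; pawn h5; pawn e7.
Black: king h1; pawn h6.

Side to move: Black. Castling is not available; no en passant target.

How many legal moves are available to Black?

0

Black to move; king on h1.
In check: no.
Legal moves: none.
Count: 0.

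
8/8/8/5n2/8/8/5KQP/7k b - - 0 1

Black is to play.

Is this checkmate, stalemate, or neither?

Black to move; black king on h1.
In check: yes, from the white queen on g2.
King squares — g1: attacked by Kf2; g2: attacked by Kf2; h2: attacked by Qg2.
Legal moves for Black: none.
In check with no legal moves → checkmate.

checkmate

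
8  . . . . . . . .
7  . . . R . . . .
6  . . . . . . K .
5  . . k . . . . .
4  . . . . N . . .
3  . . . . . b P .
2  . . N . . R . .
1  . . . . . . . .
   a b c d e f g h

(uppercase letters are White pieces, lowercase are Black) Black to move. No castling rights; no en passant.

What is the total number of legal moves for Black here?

Black to move; king on c5.
In check: yes, from the white knight on e4.
Legal moves: Kc6, Kb6, Kb5, Kc4, Bxe4+.
Count: 5.

5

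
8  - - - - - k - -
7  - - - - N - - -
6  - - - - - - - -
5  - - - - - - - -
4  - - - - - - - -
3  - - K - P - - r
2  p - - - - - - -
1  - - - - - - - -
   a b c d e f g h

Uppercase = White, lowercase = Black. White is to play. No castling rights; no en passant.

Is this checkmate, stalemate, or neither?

White to move; white king on c3.
In check: no.
Legal moves for White: Ng8, Nc8, Ng6+, Nc6, Nf5, Nd5, Kd4, Kc4, Kb4, Kd3, Kb3, Kd2, Kc2, Kb2.
White has 14 legal moves and is not in check → neither.

neither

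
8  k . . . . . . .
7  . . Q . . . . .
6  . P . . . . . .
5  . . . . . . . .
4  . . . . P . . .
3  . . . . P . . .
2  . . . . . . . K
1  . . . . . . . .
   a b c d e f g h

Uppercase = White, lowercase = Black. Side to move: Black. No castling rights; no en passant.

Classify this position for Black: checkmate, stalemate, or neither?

Black to move; black king on a8.
In check: no.
King squares — a7: attacked by Pb6; b7: attacked by Qc7; b8: attacked by Qc7.
Legal moves for Black: none.
Not in check and no legal moves → stalemate.

stalemate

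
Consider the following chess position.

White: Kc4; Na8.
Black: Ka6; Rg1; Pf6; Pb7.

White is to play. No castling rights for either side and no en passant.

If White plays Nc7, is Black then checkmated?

After Nc7: black king on a6; in check: yes, from the white knight on c7.
Black has 3 legal replies: Ka7, Kb6, Ka5.
In check but a legal move exists → not checkmate.

no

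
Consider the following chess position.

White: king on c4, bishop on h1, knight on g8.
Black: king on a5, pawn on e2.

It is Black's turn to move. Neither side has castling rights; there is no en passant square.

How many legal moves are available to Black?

Black to move; king on a5.
In check: no.
Legal moves: Kb6, Ka6, Ka4, e1=Q, e1=R, e1=B, e1=N.
Count: 7.

7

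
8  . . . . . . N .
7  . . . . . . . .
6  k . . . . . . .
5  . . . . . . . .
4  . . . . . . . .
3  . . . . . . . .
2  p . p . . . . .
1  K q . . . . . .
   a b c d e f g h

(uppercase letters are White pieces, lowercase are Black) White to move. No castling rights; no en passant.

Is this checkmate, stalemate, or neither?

checkmate

White to move; white king on a1.
In check: yes, from the black queen on b1.
King squares — b1: attacked by Pa2; a2: attacked by Qb1; b2: attacked by Qb1.
Legal moves for White: none.
In check with no legal moves → checkmate.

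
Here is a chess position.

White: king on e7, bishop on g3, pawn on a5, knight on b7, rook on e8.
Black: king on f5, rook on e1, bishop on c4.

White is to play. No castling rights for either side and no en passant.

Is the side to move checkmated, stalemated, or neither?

neither

White to move; white king on e7.
In check: yes, from the black rook on e1.
Legal moves for White: Kf8, Kd8, Kd7, Kd6, Be5, Bxe1.
White is in check but has 6 legal moves → neither.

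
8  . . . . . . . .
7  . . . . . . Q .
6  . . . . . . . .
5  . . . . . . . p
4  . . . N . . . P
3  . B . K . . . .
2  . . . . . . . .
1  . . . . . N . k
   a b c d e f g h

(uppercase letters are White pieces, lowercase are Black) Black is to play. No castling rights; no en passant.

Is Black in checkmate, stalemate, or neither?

Black to move; black king on h1.
In check: no.
King squares — g1: attacked by Qg7; g2: attacked by Qg7; h2: attacked by Nf1.
Legal moves for Black: none.
Not in check and no legal moves → stalemate.

stalemate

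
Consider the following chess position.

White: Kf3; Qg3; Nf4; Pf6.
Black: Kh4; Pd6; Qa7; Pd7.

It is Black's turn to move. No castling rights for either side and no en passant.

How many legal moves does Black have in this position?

0

Black to move; king on h4.
In check: yes, from the white queen on g3.
Legal moves: none.
Count: 0.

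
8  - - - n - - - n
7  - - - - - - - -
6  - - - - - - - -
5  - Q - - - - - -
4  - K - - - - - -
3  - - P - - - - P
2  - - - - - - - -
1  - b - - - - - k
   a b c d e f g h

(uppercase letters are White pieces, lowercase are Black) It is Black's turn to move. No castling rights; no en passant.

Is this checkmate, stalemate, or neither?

neither

Black to move; black king on h1.
In check: no.
Legal moves for Black: Nhf7, Ng6, Ndf7, Nb7, Ne6, Nc6+, Kh2, Kg2, Kg1, Bh7, Bg6, Bf5, Be4, Bd3, Bc2, Ba2.
Black has 16 legal moves and is not in check → neither.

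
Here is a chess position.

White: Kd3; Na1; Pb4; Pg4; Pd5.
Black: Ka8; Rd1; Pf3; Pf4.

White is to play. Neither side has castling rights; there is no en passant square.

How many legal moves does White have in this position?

4

White to move; king on d3.
In check: yes, from the black rook on d1.
Legal moves: Ke4, Kc4, Kc3, Kc2.
Count: 4.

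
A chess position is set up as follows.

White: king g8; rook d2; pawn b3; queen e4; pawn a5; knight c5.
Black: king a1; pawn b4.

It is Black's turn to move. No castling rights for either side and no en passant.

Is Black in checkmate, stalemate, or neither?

stalemate

Black to move; black king on a1.
In check: no.
King squares — b1: attacked by Qe4; a2: attacked by Rd2; b2: attacked by Rd2.
Legal moves for Black: none.
Not in check and no legal moves → stalemate.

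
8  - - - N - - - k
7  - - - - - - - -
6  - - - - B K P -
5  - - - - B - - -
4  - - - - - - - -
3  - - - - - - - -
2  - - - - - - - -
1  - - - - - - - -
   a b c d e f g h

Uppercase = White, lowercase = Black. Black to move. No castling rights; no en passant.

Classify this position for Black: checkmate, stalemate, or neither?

Black to move; black king on h8.
In check: no.
King squares — g7: attacked by Kf6; h7: attacked by Pg6; g8: attacked by Be6.
Legal moves for Black: none.
Not in check and no legal moves → stalemate.

stalemate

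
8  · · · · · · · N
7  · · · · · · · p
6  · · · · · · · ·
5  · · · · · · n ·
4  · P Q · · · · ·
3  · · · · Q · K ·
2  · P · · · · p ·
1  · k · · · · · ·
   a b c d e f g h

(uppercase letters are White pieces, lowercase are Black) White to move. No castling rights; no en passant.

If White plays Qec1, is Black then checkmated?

After Qec1: black king on b1; in check: yes, from the white queen on c1.
King squares — a1: attacked by Qc1; c1: attacked by Qc4; a2: attacked by Qc4; b2: attacked by Qc1; c2: attacked by Qc1.
Black has no legal moves → checkmate.

yes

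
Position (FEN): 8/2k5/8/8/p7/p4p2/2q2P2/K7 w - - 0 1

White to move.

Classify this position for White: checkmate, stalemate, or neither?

White to move; white king on a1.
In check: no.
King squares — b1: attacked by Qc2; a2: attacked by Qc2; b2: attacked by Qc2.
Legal moves for White: none.
Not in check and no legal moves → stalemate.

stalemate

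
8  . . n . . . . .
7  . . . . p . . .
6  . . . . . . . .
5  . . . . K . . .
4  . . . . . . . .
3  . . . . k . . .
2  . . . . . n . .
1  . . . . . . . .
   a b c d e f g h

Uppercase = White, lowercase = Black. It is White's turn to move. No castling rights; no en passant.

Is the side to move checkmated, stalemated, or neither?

neither

White to move; white king on e5.
In check: no.
Legal moves for White: Ke6, Kf5, Kd5.
White has 3 legal moves and is not in check → neither.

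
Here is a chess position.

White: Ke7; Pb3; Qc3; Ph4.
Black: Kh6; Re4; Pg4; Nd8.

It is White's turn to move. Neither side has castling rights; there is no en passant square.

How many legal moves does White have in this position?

6

White to move; king on e7.
In check: yes, from the black rook on e4.
Legal moves: Kf8, Kxd8, Kd7, Kf6, Kd6, Qe5.
Count: 6.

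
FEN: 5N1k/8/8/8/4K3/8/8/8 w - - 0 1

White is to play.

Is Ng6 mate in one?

After Ng6: black king on h8; in check: yes, from the white knight on g6.
Black has 3 legal replies: Kg8, Kh7, Kg7.
In check but a legal move exists → not checkmate.

no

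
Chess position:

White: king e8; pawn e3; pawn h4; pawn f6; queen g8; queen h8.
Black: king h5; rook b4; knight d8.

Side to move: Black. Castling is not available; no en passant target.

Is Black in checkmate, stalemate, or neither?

Black to move; black king on h5.
In check: yes, from the white queen on h8.
King squares — g4: attacked by Qg8; h4: attacked by Qh8; g5: attacked by Ph4; g6: attacked by Qg8; h6: attacked by Qh8.
Legal moves for Black: none.
In check with no legal moves → checkmate.

checkmate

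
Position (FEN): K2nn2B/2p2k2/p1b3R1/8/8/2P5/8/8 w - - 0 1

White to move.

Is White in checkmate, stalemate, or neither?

neither

White to move; white king on a8.
In check: yes, from the black bishop on c6.
King squares — a7: available; b7: attacked by Bc6; b8: available.
Legal moves for White: Kb8, Ka7, Rxc6.
White is in check but has 3 legal moves → neither.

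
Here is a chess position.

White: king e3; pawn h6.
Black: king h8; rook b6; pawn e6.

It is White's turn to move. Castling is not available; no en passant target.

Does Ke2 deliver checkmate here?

After Ke2: black king on h8; in check: no.
Black is not in check, so this cannot be checkmate.

no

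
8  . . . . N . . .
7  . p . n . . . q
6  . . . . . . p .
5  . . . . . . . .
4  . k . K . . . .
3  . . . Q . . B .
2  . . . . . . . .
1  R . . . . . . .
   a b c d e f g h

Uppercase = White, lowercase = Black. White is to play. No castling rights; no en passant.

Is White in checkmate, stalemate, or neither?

White to move; white king on d4.
In check: no.
Legal moves for White include: Ng7, Nc7, Nf6, Nd6, Kd5, Ke4, Ke3, Bb8, Bc7, Bd6+, Be5, Bh4, Bf4, Bh2, Bf2, Be1#, Qxg6, Qa6, ... (list truncated; more exist).
White has legal moves and is not in check → neither.

neither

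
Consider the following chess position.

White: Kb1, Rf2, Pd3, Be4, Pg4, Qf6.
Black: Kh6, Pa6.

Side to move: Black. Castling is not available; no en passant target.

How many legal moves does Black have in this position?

0

Black to move; king on h6.
In check: yes, from the white queen on f6.
Legal moves: none.
Count: 0.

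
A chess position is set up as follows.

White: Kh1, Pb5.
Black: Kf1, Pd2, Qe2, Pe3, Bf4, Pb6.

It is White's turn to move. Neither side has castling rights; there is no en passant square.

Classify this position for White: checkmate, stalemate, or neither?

stalemate

White to move; white king on h1.
In check: no.
King squares — g1: attacked by Kf1; g2: attacked by Kf1; h2: attacked by Qe2.
Legal moves for White: none.
Not in check and no legal moves → stalemate.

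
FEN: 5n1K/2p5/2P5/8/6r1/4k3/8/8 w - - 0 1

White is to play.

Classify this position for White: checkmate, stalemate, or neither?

stalemate

White to move; white king on h8.
In check: no.
King squares — g7: attacked by Rg4; h7: attacked by Nf8; g8: attacked by Rg4.
Legal moves for White: none.
Not in check and no legal moves → stalemate.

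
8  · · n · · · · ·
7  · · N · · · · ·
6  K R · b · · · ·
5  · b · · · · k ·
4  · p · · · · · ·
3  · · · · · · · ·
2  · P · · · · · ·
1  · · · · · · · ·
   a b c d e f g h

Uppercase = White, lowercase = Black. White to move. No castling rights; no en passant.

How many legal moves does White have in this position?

5

White to move; king on a6.
In check: yes, from the black bishop on b5.
Legal moves: Kb7, Kxb5, Ka5, Nxb5, Rxb5+.
Count: 5.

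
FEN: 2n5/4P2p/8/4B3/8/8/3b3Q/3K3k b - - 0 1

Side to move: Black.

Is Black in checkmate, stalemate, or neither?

Black to move; black king on h1.
In check: yes, from the white queen on h2.
King squares — g1: attacked by Qh2; g2: attacked by Qh2; h2: attacked by Be5.
Legal moves for Black: none.
In check with no legal moves → checkmate.

checkmate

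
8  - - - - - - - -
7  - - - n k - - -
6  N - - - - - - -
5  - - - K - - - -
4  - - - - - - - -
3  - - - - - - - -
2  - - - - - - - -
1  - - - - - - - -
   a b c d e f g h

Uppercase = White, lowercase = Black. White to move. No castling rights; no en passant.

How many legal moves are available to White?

8

White to move; king on d5.
In check: no.
Legal moves: Nb8, Nc7, Nc5, Nb4, Kc6, Ke4, Kd4, Kc4.
Count: 8.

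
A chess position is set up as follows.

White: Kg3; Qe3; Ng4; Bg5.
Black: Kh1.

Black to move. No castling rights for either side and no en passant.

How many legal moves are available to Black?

Black to move; king on h1.
In check: no.
Legal moves: none.
Count: 0.

0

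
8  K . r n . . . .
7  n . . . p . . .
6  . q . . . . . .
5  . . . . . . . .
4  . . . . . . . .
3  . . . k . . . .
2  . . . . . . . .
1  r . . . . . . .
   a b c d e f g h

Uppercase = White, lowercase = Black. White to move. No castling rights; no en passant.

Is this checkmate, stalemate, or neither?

White to move; white king on a8.
In check: yes, from the black rook on c8.
King squares — a7: attacked by Ra1; b7: attacked by Qb6; b8: attacked by Qb6.
Legal moves for White: none.
In check with no legal moves → checkmate.

checkmate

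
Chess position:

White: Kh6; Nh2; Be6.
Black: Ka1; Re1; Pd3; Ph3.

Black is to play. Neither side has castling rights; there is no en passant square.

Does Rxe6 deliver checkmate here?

After Rxe6: white king on h6; in check: yes, from the black rook on e6.
White has 4 legal replies: Kh7, Kg7, Kh5, Kg5.
In check but a legal move exists → not checkmate.

no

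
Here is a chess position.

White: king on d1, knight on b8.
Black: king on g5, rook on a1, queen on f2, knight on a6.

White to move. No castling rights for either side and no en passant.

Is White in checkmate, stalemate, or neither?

White to move; white king on d1.
In check: yes, from the black rook on a1.
King squares — c1: attacked by Ra1; e1: attacked by Ra1; c2: attacked by Qf2; d2: attacked by Qf2; e2: attacked by Qf2.
Legal moves for White: none.
In check with no legal moves → checkmate.

checkmate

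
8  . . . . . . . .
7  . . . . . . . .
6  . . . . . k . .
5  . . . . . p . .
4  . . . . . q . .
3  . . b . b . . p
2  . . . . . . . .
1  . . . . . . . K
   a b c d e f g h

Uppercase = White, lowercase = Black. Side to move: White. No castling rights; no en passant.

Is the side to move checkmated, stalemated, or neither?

White to move; white king on h1.
In check: no.
King squares — g1: attacked by Be3; g2: attacked by Ph3; h2: attacked by Qf4.
Legal moves for White: none.
Not in check and no legal moves → stalemate.

stalemate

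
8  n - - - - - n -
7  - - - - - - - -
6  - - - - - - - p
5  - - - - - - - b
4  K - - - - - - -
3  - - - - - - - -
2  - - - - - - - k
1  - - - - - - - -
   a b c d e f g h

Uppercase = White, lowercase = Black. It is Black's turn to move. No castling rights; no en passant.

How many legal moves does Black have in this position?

16

Black to move; king on h2.
In check: no.
Legal moves: Ne7, Nf6, Nc7, Nb6+, Be8+, Bf7, Bg6, Bg4, Bf3, Be2, Bd1+, Kh3, Kg3, Kg2, Kh1, Kg1.
Count: 16.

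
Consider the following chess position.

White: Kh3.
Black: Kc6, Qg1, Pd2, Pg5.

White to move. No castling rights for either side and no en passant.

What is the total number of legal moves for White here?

0

White to move; king on h3.
In check: no.
Legal moves: none.
Count: 0.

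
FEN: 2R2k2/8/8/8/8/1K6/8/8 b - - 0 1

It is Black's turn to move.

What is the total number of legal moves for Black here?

Black to move; king on f8.
In check: yes, from the white rook on c8.
Legal moves: Kg7, Kf7, Ke7.
Count: 3.

3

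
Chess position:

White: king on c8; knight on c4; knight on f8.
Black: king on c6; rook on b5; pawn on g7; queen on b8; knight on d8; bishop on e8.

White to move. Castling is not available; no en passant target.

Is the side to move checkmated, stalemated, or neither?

checkmate

White to move; white king on c8.
In check: yes, from the black queen on b8.
King squares — b7: attacked by Rb5; c7: attacked by Kc6; d7: attacked by Kc6; b8: attacked by Rb5; d8: attacked by Qb8.
Legal moves for White: none.
In check with no legal moves → checkmate.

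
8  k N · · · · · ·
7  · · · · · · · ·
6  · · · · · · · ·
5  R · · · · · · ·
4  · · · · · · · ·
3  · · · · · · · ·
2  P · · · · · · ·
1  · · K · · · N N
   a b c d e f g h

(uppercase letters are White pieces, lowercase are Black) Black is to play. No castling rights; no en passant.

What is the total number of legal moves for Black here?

Black to move; king on a8.
In check: yes, from the white rook on a5.
Legal moves: Kxb8, Kb7.
Count: 2.

2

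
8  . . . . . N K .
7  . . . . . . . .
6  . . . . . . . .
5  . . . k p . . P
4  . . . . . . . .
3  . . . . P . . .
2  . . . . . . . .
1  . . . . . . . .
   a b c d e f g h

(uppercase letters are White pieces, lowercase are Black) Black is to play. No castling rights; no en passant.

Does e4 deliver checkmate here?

After e4: white king on g8; in check: no.
White is not in check, so this cannot be checkmate.

no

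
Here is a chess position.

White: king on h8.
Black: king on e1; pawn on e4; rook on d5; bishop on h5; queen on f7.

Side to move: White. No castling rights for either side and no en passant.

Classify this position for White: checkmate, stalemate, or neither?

stalemate

White to move; white king on h8.
In check: no.
King squares — g7: attacked by Qf7; h7: attacked by Qf7; g8: attacked by Qf7.
Legal moves for White: none.
Not in check and no legal moves → stalemate.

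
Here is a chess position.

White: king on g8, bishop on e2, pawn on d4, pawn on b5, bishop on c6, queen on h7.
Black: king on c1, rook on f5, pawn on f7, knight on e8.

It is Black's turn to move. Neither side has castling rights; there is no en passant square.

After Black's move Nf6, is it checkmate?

After Nf6: white king on g8; in check: yes, from the black knight on f6.
White has 4 legal replies: Kh8, Kf8, Kg7, Kxf7.
In check but a legal move exists → not checkmate.

no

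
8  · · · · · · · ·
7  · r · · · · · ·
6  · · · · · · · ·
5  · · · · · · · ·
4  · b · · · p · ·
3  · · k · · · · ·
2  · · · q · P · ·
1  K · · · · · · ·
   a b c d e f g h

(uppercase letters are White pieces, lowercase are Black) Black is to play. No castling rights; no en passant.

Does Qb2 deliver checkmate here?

After Qb2: white king on a1; in check: yes, from the black queen on b2.
King squares — b1: attacked by Qb2; a2: attacked by Qb2; b2: attacked by Kc3.
White has no legal moves → checkmate.

yes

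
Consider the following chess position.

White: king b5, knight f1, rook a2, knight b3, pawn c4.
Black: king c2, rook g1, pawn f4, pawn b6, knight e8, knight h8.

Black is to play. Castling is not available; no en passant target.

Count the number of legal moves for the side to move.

5

Black to move; king on c2.
In check: yes, from the white rook on a2.
Legal moves: Kd3, Kc3, Kxb3, Kd1, Kb1.
Count: 5.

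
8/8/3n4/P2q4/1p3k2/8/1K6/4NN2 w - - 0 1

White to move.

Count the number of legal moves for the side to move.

13

White to move; king on b2.
In check: no.
Legal moves: Kc2, Kc1, Kb1, Ka1, Ng3, Ne3, Nh2, Nd2, Nf3, Nd3+, Ng2+, Nc2, a6.
Count: 13.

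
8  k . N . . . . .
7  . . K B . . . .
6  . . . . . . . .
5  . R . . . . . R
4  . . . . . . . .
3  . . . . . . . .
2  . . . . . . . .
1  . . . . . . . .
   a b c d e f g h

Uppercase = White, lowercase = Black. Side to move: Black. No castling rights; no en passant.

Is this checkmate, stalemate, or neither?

stalemate

Black to move; black king on a8.
In check: no.
King squares — a7: attacked by Nc8; b7: attacked by Rb5; b8: attacked by Rb5.
Legal moves for Black: none.
Not in check and no legal moves → stalemate.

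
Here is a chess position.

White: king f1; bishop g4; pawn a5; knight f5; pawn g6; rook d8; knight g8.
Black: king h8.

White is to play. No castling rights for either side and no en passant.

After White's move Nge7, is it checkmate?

yes

After Nge7: black king on h8; in check: yes, from the white rook on d8.
King squares — g7: attacked by Nf5; h7: attacked by Pg6; g8: attacked by Ne7.
Black has no legal moves → checkmate.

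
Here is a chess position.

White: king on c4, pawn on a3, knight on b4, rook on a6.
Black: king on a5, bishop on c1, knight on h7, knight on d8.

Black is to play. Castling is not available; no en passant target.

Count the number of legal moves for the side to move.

Black to move; king on a5.
In check: yes, from the white rook on a6.
Legal moves: none.
Count: 0.

0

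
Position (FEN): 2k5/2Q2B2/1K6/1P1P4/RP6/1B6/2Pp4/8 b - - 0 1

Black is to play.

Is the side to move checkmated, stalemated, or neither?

checkmate

Black to move; black king on c8.
In check: yes, from the white queen on c7.
King squares — b7: attacked by Kb6; c7: attacked by Kb6; d7: attacked by Qc7; b8: attacked by Qc7; d8: attacked by Qc7.
Legal moves for Black: none.
In check with no legal moves → checkmate.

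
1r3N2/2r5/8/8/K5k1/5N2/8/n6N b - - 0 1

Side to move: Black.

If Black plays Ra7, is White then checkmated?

yes

After Ra7: white king on a4; in check: yes, from the black rook on a7.
King squares — a3: attacked by Ra7; b3: attacked by Na1; b4: attacked by Rb8; a5: attacked by Ra7; b5: attacked by Rb8.
White has no legal moves → checkmate.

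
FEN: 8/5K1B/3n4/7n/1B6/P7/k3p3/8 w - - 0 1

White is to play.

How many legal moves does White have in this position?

6

White to move; king on f7.
In check: yes, from the black knight on d6.
Legal moves: Kg8, Kf8, Ke7, Kg6, Ke6, Bxd6.
Count: 6.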